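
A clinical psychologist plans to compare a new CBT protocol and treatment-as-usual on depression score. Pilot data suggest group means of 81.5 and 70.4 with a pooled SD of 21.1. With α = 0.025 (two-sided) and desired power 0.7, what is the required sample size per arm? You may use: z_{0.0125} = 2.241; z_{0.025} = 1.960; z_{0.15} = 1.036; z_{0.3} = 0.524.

Cohen's d = |M₁ − M₂| / SD_pooled = |81.5 − 70.4| / 21.1 = 11.1 / 21.1 = 0.526.
For two independent groups with equal n: n = 2·((z_{α/2} + z_β) / d)².
z_{α/2} + z_β = 2.241 + 0.524 = 2.765.
n = 2 × (2.765 / 0.526)² = 2 × 5.257² = 2 × 27.63 = 55.3.
Round up to the next whole participant.

n = 56 per group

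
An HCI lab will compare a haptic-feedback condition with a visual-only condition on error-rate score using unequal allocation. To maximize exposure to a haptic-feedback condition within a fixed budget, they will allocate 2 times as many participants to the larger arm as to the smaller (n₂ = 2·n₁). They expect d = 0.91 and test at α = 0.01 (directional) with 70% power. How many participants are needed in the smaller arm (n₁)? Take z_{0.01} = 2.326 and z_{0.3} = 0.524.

n₁ = 15

With allocation ratio k = n₂/n₁ = 2, Var(x̄₁−x̄₂) = σ²(1/n₁ + 1/(k·n₁)) = σ²·(k+1)/(k·n₁).
So n₁ = (1 + 1/k)·((z_{α} + z_β)/d)² = 1.500 × (2.850/0.91)².
n₁ = 1.500 × 9.81 = 14.7.
Round up: n₁ = 15, giving n₂ = 2 × 15 = 30.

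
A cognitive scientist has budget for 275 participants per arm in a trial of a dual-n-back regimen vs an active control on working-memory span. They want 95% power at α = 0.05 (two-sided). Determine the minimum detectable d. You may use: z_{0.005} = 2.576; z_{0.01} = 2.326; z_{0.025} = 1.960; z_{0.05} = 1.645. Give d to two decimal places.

d_min ≈ 0.31

For two independent groups of n = 275 each: d_min = (z_{α/2} + z_β)·√(2/n).
z-sum = 1.960 + 1.645 = 3.605.
d_min = 3.605 × √(2/275) = 3.605 × 0.0853 = 0.307.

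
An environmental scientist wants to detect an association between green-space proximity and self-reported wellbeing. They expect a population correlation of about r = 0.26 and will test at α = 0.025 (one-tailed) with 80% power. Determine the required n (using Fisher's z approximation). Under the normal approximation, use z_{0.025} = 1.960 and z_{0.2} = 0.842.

n = 114

Fisher's z: C = ½·ln((1+r)/(1−r)) = ½·ln(1.7027) = 0.2661.
n = ((z_{α} + z_β)/C)² + 3.
(1.960 + 0.842) / 0.2661 = 2.802 / 0.2661 = 10.530.
n = 10.530² + 3 = 110.88 + 3 = 113.9.
Round up.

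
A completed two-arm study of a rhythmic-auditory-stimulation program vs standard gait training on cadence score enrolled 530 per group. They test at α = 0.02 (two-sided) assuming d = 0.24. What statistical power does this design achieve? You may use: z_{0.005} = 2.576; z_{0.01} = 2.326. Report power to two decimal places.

power ≈ 0.94

For two equal groups, power = Φ(d·√(n/2) − z_{α/2}).
d·√(n/2) = 0.24 × √(530/2) = 0.24 × 16.279 = 3.907.
z_β = 3.907 − 2.326 = 1.581.
Power = Φ(1.581) = 0.943.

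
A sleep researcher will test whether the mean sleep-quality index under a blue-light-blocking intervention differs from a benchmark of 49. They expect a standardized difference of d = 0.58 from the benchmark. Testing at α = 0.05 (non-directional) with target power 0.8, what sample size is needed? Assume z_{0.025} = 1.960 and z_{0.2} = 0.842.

For a one-sample test: n = ((z_{α/2} + z_β) / d)².
z_{α/2} + z_β = 1.960 + 0.842 = 2.802.
n = (2.802 / 0.58)² = 4.831² = 23.34.
Round up.

n = 24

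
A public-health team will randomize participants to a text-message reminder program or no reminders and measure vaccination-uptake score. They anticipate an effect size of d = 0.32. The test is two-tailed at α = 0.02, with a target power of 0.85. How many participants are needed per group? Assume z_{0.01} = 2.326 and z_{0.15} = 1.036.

For two independent groups with equal n: n = 2·((z_{α/2} + z_β) / d)².
z_{α/2} + z_β = 2.326 + 1.036 = 3.362.
n = 2 × (3.362 / 0.32)² = 2 × 10.506² = 2 × 110.38 = 220.8.
Round up to the next whole participant.

n = 221 per group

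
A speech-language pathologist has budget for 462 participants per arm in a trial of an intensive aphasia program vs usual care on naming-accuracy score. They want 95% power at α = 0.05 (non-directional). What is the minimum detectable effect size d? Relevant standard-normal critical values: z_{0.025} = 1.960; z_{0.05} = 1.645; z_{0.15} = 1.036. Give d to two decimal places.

d_min ≈ 0.24

For two independent groups of n = 462 each: d_min = (z_{α/2} + z_β)·√(2/n).
z-sum = 1.960 + 1.645 = 3.605.
d_min = 3.605 × √(2/462) = 3.605 × 0.0658 = 0.237.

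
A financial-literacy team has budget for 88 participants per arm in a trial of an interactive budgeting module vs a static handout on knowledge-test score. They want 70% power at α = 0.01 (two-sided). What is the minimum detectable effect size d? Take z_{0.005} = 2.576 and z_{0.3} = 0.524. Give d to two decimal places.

For two independent groups of n = 88 each: d_min = (z_{α/2} + z_β)·√(2/n).
z-sum = 2.576 + 0.524 = 3.100.
d_min = 3.100 × √(2/88) = 3.100 × 0.1508 = 0.467.

d_min ≈ 0.47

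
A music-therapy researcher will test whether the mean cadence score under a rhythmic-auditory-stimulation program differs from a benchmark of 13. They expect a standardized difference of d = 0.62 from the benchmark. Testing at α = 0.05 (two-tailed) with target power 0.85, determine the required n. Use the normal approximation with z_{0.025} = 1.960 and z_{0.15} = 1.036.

For a one-sample test: n = ((z_{α/2} + z_β) / d)².
z_{α/2} + z_β = 1.960 + 1.036 = 2.996.
n = (2.996 / 0.62)² = 4.832² = 23.35.
Round up.

n = 24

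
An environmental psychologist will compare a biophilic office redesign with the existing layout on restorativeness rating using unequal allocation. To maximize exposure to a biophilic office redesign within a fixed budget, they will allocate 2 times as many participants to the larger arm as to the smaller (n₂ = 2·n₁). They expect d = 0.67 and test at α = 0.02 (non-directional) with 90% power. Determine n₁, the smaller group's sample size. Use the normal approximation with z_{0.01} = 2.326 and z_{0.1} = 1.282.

n₁ = 44

With allocation ratio k = n₂/n₁ = 2, Var(x̄₁−x̄₂) = σ²(1/n₁ + 1/(k·n₁)) = σ²·(k+1)/(k·n₁).
So n₁ = (1 + 1/k)·((z_{α/2} + z_β)/d)² = 1.500 × (3.608/0.67)².
n₁ = 1.500 × 29.00 = 43.5.
Round up: n₁ = 44, giving n₂ = 2 × 44 = 88.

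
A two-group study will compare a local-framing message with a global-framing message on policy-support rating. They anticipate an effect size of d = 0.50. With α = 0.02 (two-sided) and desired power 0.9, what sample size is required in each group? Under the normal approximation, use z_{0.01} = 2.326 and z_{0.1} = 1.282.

For two independent groups with equal n: n = 2·((z_{α/2} + z_β) / d)².
z_{α/2} + z_β = 2.326 + 1.282 = 3.608.
n = 2 × (3.608 / 0.50)² = 2 × 7.216² = 2 × 52.07 = 104.1.
Round up to the next whole participant.

n = 105 per group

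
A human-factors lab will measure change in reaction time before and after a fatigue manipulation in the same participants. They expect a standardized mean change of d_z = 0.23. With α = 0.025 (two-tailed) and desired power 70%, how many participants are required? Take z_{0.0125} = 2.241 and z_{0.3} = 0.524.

n = 145 pairs

For a paired (one-sample on differences) test: n = ((z_{α/2} + z_β) / d)².
z_{α/2} + z_β = 2.241 + 0.524 = 2.765.
n = (2.765 / 0.23)² = 12.022² = 144.52.
Round up.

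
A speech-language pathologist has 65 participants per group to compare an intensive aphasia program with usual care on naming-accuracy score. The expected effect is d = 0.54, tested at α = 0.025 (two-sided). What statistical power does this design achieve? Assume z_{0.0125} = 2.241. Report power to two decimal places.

For two equal groups, power = Φ(d·√(n/2) − z_{α/2}).
d·√(n/2) = 0.54 × √(65/2) = 0.54 × 5.701 = 3.078.
z_β = 3.078 − 2.241 = 0.837.
Power = Φ(0.837) = 0.799.

power ≈ 0.80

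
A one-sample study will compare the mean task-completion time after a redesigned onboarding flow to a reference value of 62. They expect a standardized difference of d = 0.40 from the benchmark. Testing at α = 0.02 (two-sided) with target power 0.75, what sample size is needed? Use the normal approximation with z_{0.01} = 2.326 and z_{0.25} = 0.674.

n = 57

For a one-sample test: n = ((z_{α/2} + z_β) / d)².
z_{α/2} + z_β = 2.326 + 0.674 = 3.000.
n = (3.000 / 0.40)² = 7.500² = 56.25.
Round up.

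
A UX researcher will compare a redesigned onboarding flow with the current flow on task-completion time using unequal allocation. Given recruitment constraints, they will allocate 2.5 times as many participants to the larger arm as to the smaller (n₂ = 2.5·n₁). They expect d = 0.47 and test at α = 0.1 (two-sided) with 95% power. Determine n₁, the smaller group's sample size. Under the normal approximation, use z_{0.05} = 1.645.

n₁ = 69

With allocation ratio k = n₂/n₁ = 2.5, Var(x̄₁−x̄₂) = σ²(1/n₁ + 1/(k·n₁)) = σ²·(k+1)/(k·n₁).
So n₁ = (1 + 1/k)·((z_{α/2} + z_β)/d)² = 1.400 × (3.290/0.47)².
n₁ = 1.400 × 49.00 = 68.6.
Round up: n₁ = 69, giving n₂ = ⌈2.5 × 69⌉ = ⌈172.5⌉ = 173.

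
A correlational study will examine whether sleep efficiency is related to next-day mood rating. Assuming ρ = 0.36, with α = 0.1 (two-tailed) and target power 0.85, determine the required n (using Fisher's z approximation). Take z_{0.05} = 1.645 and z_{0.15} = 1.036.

Fisher's z: C = ½·ln((1+r)/(1−r)) = ½·ln(2.1250) = 0.3769.
n = ((z_{α/2} + z_β)/C)² + 3.
(1.645 + 1.036) / 0.3769 = 2.681 / 0.3769 = 7.113.
n = 7.113² + 3 = 50.60 + 3 = 53.6.
Round up.

n = 54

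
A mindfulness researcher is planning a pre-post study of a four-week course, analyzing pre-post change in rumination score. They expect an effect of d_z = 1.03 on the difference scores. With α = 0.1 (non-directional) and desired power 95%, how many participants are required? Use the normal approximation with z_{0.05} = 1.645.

For a paired (one-sample on differences) test: n = ((z_{α/2} + z_β) / d)².
z_{α/2} + z_β = 1.645 + 1.645 = 3.290.
n = (3.290 / 1.03)² = 3.194² = 10.20.
Round up.

n = 11 pairs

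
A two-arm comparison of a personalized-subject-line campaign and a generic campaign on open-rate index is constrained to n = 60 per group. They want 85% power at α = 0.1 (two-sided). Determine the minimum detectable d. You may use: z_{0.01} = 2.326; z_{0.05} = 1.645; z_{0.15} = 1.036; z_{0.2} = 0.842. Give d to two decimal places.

For two independent groups of n = 60 each: d_min = (z_{α/2} + z_β)·√(2/n).
z-sum = 1.645 + 1.036 = 2.681.
d_min = 2.681 × √(2/60) = 2.681 × 0.1826 = 0.489.

d_min ≈ 0.49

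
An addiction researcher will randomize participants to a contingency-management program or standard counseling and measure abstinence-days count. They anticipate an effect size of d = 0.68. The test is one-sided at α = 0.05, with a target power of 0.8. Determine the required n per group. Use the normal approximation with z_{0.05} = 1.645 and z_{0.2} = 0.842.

n = 27 per group

For two independent groups with equal n: n = 2·((z_{α} + z_β) / d)².
z_{α} + z_β = 1.645 + 0.842 = 2.487.
n = 2 × (2.487 / 0.68)² = 2 × 3.657² = 2 × 13.38 = 26.8.
Round up to the next whole participant.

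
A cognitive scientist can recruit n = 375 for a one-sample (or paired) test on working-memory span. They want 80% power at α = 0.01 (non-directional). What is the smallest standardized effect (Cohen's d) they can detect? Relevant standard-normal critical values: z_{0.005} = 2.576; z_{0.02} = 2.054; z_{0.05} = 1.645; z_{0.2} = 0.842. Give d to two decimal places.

For a single sample (or paired design) of n = 375: d_min = (z_{α/2} + z_β)/√n.
z-sum = 2.576 + 0.842 = 3.418.
d_min = 3.418 / √375 = 3.418 / 19.365 = 0.177.

d_min ≈ 0.18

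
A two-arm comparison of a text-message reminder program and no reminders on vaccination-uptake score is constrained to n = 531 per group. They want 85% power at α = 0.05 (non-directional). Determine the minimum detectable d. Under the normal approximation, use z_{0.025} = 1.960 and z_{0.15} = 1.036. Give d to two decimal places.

For two independent groups of n = 531 each: d_min = (z_{α/2} + z_β)·√(2/n).
z-sum = 1.960 + 1.036 = 2.996.
d_min = 2.996 × √(2/531) = 2.996 × 0.0614 = 0.184.

d_min ≈ 0.18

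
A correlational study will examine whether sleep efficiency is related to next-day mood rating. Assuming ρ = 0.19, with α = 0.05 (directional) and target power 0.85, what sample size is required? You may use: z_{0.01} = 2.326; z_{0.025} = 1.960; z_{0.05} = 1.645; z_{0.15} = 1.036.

Fisher's z: C = ½·ln((1+r)/(1−r)) = ½·ln(1.4691) = 0.1923.
n = ((z_{α} + z_β)/C)² + 3.
(1.645 + 1.036) / 0.1923 = 2.681 / 0.1923 = 13.942.
n = 13.942² + 3 = 194.37 + 3 = 197.4.
Round up.

n = 198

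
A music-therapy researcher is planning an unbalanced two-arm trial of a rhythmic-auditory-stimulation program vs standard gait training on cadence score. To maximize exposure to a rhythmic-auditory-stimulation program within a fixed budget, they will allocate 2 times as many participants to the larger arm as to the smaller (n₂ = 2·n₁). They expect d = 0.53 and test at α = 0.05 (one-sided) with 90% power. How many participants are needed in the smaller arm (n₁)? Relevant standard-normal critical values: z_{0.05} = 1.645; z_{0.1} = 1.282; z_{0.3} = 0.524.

n₁ = 46

With allocation ratio k = n₂/n₁ = 2, Var(x̄₁−x̄₂) = σ²(1/n₁ + 1/(k·n₁)) = σ²·(k+1)/(k·n₁).
So n₁ = (1 + 1/k)·((z_{α} + z_β)/d)² = 1.500 × (2.927/0.53)².
n₁ = 1.500 × 30.50 = 45.7.
Round up: n₁ = 46, giving n₂ = 2 × 46 = 92.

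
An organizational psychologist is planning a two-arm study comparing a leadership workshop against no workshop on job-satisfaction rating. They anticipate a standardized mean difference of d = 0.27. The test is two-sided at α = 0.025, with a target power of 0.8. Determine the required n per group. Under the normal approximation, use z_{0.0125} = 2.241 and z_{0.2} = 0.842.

n = 261 per group

For two independent groups with equal n: n = 2·((z_{α/2} + z_β) / d)².
z_{α/2} + z_β = 2.241 + 0.842 = 3.083.
n = 2 × (3.083 / 0.27)² = 2 × 11.419² = 2 × 130.38 = 260.8.
Round up to the next whole participant.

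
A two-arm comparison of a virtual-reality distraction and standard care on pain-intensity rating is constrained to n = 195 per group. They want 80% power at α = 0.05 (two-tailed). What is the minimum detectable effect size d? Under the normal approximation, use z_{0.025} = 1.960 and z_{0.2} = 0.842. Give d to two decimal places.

For two independent groups of n = 195 each: d_min = (z_{α/2} + z_β)·√(2/n).
z-sum = 1.960 + 0.842 = 2.802.
d_min = 2.802 × √(2/195) = 2.802 × 0.1013 = 0.284.

d_min ≈ 0.28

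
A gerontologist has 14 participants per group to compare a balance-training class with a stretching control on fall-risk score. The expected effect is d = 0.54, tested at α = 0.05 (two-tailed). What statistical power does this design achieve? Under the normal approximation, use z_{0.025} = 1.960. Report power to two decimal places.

power ≈ 0.30

For two equal groups, power = Φ(d·√(n/2) − z_{α/2}).
d·√(n/2) = 0.54 × √(14/2) = 0.54 × 2.646 = 1.429.
z_β = 1.429 − 1.960 = -0.531.
Power = Φ(-0.531) = 0.298.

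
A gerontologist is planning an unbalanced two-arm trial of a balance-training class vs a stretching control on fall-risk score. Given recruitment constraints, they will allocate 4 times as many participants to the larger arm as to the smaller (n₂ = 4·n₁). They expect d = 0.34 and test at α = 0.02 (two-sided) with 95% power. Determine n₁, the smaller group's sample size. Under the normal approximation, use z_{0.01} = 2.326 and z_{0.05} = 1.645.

With allocation ratio k = n₂/n₁ = 4, Var(x̄₁−x̄₂) = σ²(1/n₁ + 1/(k·n₁)) = σ²·(k+1)/(k·n₁).
So n₁ = (1 + 1/k)·((z_{α/2} + z_β)/d)² = 1.250 × (3.971/0.34)².
n₁ = 1.250 × 136.41 = 170.5.
Round up: n₁ = 171, giving n₂ = 4 × 171 = 684.

n₁ = 171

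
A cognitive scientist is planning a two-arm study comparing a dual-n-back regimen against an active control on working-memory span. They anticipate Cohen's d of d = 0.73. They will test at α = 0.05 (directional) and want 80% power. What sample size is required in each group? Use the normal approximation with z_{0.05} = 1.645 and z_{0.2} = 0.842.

For two independent groups with equal n: n = 2·((z_{α} + z_β) / d)².
z_{α} + z_β = 1.645 + 0.842 = 2.487.
n = 2 × (2.487 / 0.73)² = 2 × 3.407² = 2 × 11.61 = 23.2.
Round up to the next whole participant.

n = 24 per group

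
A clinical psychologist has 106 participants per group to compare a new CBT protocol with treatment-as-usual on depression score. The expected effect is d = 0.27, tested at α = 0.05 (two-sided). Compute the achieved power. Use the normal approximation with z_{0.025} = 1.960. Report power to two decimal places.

power ≈ 0.50

For two equal groups, power = Φ(d·√(n/2) − z_{α/2}).
d·√(n/2) = 0.27 × √(106/2) = 0.27 × 7.280 = 1.966.
z_β = 1.966 − 1.960 = 0.006.
Power = Φ(0.006) = 0.502.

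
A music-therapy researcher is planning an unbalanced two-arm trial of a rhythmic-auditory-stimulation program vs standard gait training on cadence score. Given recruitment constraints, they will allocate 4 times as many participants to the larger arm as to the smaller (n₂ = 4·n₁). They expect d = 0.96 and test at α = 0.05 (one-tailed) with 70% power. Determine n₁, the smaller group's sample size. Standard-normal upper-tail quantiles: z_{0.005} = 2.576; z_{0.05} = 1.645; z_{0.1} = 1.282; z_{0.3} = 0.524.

n₁ = 7

With allocation ratio k = n₂/n₁ = 4, Var(x̄₁−x̄₂) = σ²(1/n₁ + 1/(k·n₁)) = σ²·(k+1)/(k·n₁).
So n₁ = (1 + 1/k)·((z_{α} + z_β)/d)² = 1.250 × (2.169/0.96)².
n₁ = 1.250 × 5.10 = 6.4.
Round up: n₁ = 7, giving n₂ = 4 × 7 = 28.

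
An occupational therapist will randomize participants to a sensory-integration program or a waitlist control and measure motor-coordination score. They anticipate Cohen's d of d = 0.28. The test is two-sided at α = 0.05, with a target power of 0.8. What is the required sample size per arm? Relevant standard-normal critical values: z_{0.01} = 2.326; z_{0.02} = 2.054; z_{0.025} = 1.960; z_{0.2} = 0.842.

For two independent groups with equal n: n = 2·((z_{α/2} + z_β) / d)².
z_{α/2} + z_β = 1.960 + 0.842 = 2.802.
n = 2 × (2.802 / 0.28)² = 2 × 10.007² = 2 × 100.14 = 200.3.
Round up to the next whole participant.

n = 201 per group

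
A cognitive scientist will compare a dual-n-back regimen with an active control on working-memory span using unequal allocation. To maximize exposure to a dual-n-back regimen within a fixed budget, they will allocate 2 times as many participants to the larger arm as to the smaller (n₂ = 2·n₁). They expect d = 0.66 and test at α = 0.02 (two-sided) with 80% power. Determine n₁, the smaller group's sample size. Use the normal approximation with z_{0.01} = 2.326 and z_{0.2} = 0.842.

n₁ = 35

With allocation ratio k = n₂/n₁ = 2, Var(x̄₁−x̄₂) = σ²(1/n₁ + 1/(k·n₁)) = σ²·(k+1)/(k·n₁).
So n₁ = (1 + 1/k)·((z_{α/2} + z_β)/d)² = 1.500 × (3.168/0.66)².
n₁ = 1.500 × 23.04 = 34.6.
Round up: n₁ = 35, giving n₂ = 2 × 35 = 70.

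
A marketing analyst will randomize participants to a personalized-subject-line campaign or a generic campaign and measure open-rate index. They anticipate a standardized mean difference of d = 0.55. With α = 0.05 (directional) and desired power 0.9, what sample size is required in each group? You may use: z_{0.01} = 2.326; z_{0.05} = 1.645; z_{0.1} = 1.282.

n = 57 per group

For two independent groups with equal n: n = 2·((z_{α} + z_β) / d)².
z_{α} + z_β = 1.645 + 1.282 = 2.927.
n = 2 × (2.927 / 0.55)² = 2 × 5.322² = 2 × 28.32 = 56.6.
Round up to the next whole participant.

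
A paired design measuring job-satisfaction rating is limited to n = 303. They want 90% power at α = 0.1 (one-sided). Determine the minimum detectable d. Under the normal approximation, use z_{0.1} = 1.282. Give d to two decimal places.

d_min ≈ 0.15

For a single sample (or paired design) of n = 303: d_min = (z_{α} + z_β)/√n.
z-sum = 1.282 + 1.282 = 2.564.
d_min = 2.564 / √303 = 2.564 / 17.407 = 0.147.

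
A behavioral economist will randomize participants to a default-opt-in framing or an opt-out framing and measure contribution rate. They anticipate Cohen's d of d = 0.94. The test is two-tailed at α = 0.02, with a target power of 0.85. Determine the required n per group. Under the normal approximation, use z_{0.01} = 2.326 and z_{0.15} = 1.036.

For two independent groups with equal n: n = 2·((z_{α/2} + z_β) / d)².
z_{α/2} + z_β = 2.326 + 1.036 = 3.362.
n = 2 × (3.362 / 0.94)² = 2 × 3.577² = 2 × 12.79 = 25.6.
Round up to the next whole participant.

n = 26 per group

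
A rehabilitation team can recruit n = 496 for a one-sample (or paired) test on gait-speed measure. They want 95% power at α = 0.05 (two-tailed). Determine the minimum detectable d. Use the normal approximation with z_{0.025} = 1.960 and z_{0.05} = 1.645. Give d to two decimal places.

d_min ≈ 0.16

For a single sample (or paired design) of n = 496: d_min = (z_{α/2} + z_β)/√n.
z-sum = 1.960 + 1.645 = 3.605.
d_min = 3.605 / √496 = 3.605 / 22.271 = 0.162.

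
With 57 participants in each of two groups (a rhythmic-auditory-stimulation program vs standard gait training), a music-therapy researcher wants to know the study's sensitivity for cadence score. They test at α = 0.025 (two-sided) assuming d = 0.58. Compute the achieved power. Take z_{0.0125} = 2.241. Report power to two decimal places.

power ≈ 0.80

For two equal groups, power = Φ(d·√(n/2) − z_{α/2}).
d·√(n/2) = 0.58 × √(57/2) = 0.58 × 5.339 = 3.096.
z_β = 3.096 − 2.241 = 0.855.
Power = Φ(0.855) = 0.804.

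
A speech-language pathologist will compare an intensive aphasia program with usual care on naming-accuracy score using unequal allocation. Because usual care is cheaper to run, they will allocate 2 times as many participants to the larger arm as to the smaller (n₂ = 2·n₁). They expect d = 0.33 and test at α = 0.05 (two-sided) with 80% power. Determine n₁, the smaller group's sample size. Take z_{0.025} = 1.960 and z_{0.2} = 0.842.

n₁ = 109

With allocation ratio k = n₂/n₁ = 2, Var(x̄₁−x̄₂) = σ²(1/n₁ + 1/(k·n₁)) = σ²·(k+1)/(k·n₁).
So n₁ = (1 + 1/k)·((z_{α/2} + z_β)/d)² = 1.500 × (2.802/0.33)².
n₁ = 1.500 × 72.10 = 108.1.
Round up: n₁ = 109, giving n₂ = 2 × 109 = 218.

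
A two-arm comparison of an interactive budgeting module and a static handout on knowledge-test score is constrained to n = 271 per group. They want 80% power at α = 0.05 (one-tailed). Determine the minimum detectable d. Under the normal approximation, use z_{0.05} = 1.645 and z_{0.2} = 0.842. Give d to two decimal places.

For two independent groups of n = 271 each: d_min = (z_{α} + z_β)·√(2/n).
z-sum = 1.645 + 0.842 = 2.487.
d_min = 2.487 × √(2/271) = 2.487 × 0.0859 = 0.214.

d_min ≈ 0.21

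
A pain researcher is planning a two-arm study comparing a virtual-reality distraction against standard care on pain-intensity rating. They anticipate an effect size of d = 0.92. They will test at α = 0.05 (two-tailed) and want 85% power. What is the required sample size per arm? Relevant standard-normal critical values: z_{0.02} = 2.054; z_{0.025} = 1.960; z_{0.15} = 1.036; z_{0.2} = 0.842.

n = 22 per group

For two independent groups with equal n: n = 2·((z_{α/2} + z_β) / d)².
z_{α/2} + z_β = 1.960 + 1.036 = 2.996.
n = 2 × (2.996 / 0.92)² = 2 × 3.257² = 2 × 10.60 = 21.2.
Round up to the next whole participant.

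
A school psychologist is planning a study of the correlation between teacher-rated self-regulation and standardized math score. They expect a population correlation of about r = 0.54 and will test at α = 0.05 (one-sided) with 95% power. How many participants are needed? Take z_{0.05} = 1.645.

n = 33

Fisher's z: C = ½·ln((1+r)/(1−r)) = ½·ln(3.3478) = 0.6042.
n = ((z_{α} + z_β)/C)² + 3.
(1.645 + 1.645) / 0.6042 = 3.290 / 0.6042 = 5.445.
n = 5.445² + 3 = 29.65 + 3 = 32.7.
Round up.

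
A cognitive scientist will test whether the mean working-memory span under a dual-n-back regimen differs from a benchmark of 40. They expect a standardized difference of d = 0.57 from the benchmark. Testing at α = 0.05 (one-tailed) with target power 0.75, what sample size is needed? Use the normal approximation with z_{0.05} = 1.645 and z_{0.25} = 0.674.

For a one-sample test: n = ((z_{α} + z_β) / d)².
z_{α} + z_β = 1.645 + 0.674 = 2.319.
n = (2.319 / 0.57)² = 4.068² = 16.55.
Round up.

n = 17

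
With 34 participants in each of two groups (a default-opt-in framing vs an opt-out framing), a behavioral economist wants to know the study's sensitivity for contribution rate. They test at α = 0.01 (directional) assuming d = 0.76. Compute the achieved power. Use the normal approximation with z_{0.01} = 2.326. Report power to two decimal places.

For two equal groups, power = Φ(d·√(n/2) − z_{α}).
d·√(n/2) = 0.76 × √(34/2) = 0.76 × 4.123 = 3.134.
z_β = 3.134 − 2.326 = 0.808.
Power = Φ(0.808) = 0.790.

power ≈ 0.79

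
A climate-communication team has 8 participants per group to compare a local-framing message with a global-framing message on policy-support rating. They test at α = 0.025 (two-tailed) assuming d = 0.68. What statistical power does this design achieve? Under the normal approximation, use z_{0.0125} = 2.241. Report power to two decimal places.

For two equal groups, power = Φ(d·√(n/2) − z_{α/2}).
d·√(n/2) = 0.68 × √(8/2) = 0.68 × 2.000 = 1.360.
z_β = 1.360 − 2.241 = -0.881.
Power = Φ(-0.881) = 0.189.

power ≈ 0.19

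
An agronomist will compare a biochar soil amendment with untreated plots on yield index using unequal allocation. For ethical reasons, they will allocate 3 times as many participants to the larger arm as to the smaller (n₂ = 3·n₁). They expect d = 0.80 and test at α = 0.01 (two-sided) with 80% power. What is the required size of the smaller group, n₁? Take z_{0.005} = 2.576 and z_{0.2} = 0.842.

With allocation ratio k = n₂/n₁ = 3, Var(x̄₁−x̄₂) = σ²(1/n₁ + 1/(k·n₁)) = σ²·(k+1)/(k·n₁).
So n₁ = (1 + 1/k)·((z_{α/2} + z_β)/d)² = 1.333 × (3.418/0.80)².
n₁ = 1.333 × 18.25 = 24.3.
Round up: n₁ = 25, giving n₂ = 3 × 25 = 75.

n₁ = 25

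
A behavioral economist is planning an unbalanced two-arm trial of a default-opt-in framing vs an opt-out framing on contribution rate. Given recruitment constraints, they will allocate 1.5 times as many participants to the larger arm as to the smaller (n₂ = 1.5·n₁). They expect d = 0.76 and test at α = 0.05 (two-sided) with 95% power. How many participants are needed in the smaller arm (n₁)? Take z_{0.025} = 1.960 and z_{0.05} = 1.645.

n₁ = 38

With allocation ratio k = n₂/n₁ = 1.5, Var(x̄₁−x̄₂) = σ²(1/n₁ + 1/(k·n₁)) = σ²·(k+1)/(k·n₁).
So n₁ = (1 + 1/k)·((z_{α/2} + z_β)/d)² = 1.667 × (3.605/0.76)².
n₁ = 1.667 × 22.50 = 37.5.
Round up: n₁ = 38, giving n₂ = 1.5 × 38 = 57.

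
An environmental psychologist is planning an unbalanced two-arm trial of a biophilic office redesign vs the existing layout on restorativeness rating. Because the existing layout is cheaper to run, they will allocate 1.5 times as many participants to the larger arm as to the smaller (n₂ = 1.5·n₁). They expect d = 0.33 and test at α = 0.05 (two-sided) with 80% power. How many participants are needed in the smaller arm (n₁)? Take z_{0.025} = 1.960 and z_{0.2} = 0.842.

With allocation ratio k = n₂/n₁ = 1.5, Var(x̄₁−x̄₂) = σ²(1/n₁ + 1/(k·n₁)) = σ²·(k+1)/(k·n₁).
So n₁ = (1 + 1/k)·((z_{α/2} + z_β)/d)² = 1.667 × (2.802/0.33)².
n₁ = 1.667 × 72.10 = 120.2.
Round up: n₁ = 121, giving n₂ = ⌈1.5 × 121⌉ = ⌈181.5⌉ = 182.

n₁ = 121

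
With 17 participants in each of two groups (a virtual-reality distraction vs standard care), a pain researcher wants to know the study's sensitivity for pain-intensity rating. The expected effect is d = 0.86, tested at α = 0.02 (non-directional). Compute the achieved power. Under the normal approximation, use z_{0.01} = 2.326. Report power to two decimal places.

power ≈ 0.57

For two equal groups, power = Φ(d·√(n/2) − z_{α/2}).
d·√(n/2) = 0.86 × √(17/2) = 0.86 × 2.915 = 2.507.
z_β = 2.507 − 2.326 = 0.181.
Power = Φ(0.181) = 0.572.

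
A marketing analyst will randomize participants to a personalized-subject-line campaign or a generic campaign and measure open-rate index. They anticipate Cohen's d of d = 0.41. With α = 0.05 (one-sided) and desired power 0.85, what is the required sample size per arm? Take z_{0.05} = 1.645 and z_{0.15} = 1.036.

n = 86 per group

For two independent groups with equal n: n = 2·((z_{α} + z_β) / d)².
z_{α} + z_β = 1.645 + 1.036 = 2.681.
n = 2 × (2.681 / 0.41)² = 2 × 6.539² = 2 × 42.76 = 85.5.
Round up to the next whole participant.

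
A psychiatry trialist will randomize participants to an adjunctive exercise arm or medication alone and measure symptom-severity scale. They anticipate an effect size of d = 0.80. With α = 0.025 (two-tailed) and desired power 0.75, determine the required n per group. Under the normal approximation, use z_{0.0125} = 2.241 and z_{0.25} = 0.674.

For two independent groups with equal n: n = 2·((z_{α/2} + z_β) / d)².
z_{α/2} + z_β = 2.241 + 0.674 = 2.915.
n = 2 × (2.915 / 0.80)² = 2 × 3.644² = 2 × 13.28 = 26.6.
Round up to the next whole participant.

n = 27 per group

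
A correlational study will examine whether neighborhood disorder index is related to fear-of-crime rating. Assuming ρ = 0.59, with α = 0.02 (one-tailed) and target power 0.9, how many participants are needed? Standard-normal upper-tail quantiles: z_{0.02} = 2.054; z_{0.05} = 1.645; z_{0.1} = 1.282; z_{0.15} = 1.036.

n = 28

Fisher's z: C = ½·ln((1+r)/(1−r)) = ½·ln(3.8780) = 0.6777.
n = ((z_{α} + z_β)/C)² + 3.
(2.054 + 1.282) / 0.6777 = 3.336 / 0.6777 = 4.923.
n = 4.923² + 3 = 24.23 + 3 = 27.2.
Round up.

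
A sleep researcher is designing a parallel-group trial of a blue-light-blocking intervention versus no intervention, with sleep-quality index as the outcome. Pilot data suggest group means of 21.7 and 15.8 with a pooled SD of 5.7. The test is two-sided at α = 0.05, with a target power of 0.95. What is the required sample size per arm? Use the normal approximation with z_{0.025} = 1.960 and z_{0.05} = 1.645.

n = 25 per group

Cohen's d = |M₁ − M₂| / SD_pooled = |21.7 − 15.8| / 5.7 = 5.9 / 5.7 = 1.035.
For two independent groups with equal n: n = 2·((z_{α/2} + z_β) / d)².
z_{α/2} + z_β = 1.960 + 1.645 = 3.605.
n = 2 × (3.605 / 1.035)² = 2 × 3.483² = 2 × 12.13 = 24.3.
Round up to the next whole participant.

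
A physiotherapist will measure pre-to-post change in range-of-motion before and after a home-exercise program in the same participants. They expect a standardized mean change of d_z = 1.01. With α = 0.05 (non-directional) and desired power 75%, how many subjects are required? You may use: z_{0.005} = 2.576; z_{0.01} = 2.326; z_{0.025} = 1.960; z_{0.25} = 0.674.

For a paired (one-sample on differences) test: n = ((z_{α/2} + z_β) / d)².
z_{α/2} + z_β = 1.960 + 0.674 = 2.634.
n = (2.634 / 1.01)² = 2.608² = 6.80.
Round up.

n = 7 pairs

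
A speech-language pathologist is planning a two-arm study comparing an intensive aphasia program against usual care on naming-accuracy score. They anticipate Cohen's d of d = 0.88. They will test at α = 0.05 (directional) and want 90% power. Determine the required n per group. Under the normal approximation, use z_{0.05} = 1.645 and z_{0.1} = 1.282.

For two independent groups with equal n: n = 2·((z_{α} + z_β) / d)².
z_{α} + z_β = 1.645 + 1.282 = 2.927.
n = 2 × (2.927 / 0.88)² = 2 × 3.326² = 2 × 11.06 = 22.1.
Round up to the next whole participant.

n = 23 per group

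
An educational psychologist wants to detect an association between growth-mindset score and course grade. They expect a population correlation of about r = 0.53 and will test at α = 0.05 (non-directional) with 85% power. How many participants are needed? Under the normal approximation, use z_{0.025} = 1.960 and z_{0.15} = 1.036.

n = 29

Fisher's z: C = ½·ln((1+r)/(1−r)) = ½·ln(3.2553) = 0.5901.
n = ((z_{α/2} + z_β)/C)² + 3.
(1.960 + 1.036) / 0.5901 = 2.996 / 0.5901 = 5.077.
n = 5.077² + 3 = 25.78 + 3 = 28.8.
Round up.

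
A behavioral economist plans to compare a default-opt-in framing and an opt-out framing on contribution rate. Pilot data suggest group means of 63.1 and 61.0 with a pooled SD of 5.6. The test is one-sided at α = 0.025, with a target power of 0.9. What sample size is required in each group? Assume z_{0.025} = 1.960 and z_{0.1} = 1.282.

Cohen's d = |M₁ − M₂| / SD_pooled = |63.1 − 61.0| / 5.6 = 2.1 / 5.6 = 0.375.
For two independent groups with equal n: n = 2·((z_{α} + z_β) / d)².
z_{α} + z_β = 1.960 + 1.282 = 3.242.
n = 2 × (3.242 / 0.375)² = 2 × 8.645² = 2 × 74.74 = 149.5.
Round up to the next whole participant.

n = 150 per group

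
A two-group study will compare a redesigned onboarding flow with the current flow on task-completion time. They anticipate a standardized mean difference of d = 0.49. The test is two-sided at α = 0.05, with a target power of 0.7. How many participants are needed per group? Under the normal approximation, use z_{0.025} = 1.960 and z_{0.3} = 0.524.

For two independent groups with equal n: n = 2·((z_{α/2} + z_β) / d)².
z_{α/2} + z_β = 1.960 + 0.524 = 2.484.
n = 2 × (2.484 / 0.49)² = 2 × 5.069² = 2 × 25.70 = 51.4.
Round up to the next whole participant.

n = 52 per group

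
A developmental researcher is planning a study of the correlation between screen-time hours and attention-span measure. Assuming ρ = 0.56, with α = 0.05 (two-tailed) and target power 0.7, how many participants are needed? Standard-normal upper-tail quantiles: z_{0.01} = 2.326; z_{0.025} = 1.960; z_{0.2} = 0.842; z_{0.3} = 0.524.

Fisher's z: C = ½·ln((1+r)/(1−r)) = ½·ln(3.5455) = 0.6328.
n = ((z_{α/2} + z_β)/C)² + 3.
(1.960 + 0.524) / 0.6328 = 2.484 / 0.6328 = 3.925.
n = 3.925² + 3 = 15.41 + 3 = 18.4.
Round up.

n = 19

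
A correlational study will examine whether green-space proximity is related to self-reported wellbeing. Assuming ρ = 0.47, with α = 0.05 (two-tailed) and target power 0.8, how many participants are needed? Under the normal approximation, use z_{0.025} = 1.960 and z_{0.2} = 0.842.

n = 34

Fisher's z: C = ½·ln((1+r)/(1−r)) = ½·ln(2.7736) = 0.5101.
n = ((z_{α/2} + z_β)/C)² + 3.
(1.960 + 0.842) / 0.5101 = 2.802 / 0.5101 = 5.493.
n = 5.493² + 3 = 30.17 + 3 = 33.2.
Round up.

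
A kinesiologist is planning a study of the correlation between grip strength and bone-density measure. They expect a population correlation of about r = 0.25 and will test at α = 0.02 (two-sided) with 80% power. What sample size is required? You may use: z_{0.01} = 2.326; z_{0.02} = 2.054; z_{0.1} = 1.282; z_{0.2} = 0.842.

Fisher's z: C = ½·ln((1+r)/(1−r)) = ½·ln(1.6667) = 0.2554.
n = ((z_{α/2} + z_β)/C)² + 3.
(2.326 + 0.842) / 0.2554 = 3.168 / 0.2554 = 12.404.
n = 12.404² + 3 = 153.86 + 3 = 156.9.
Round up.

n = 157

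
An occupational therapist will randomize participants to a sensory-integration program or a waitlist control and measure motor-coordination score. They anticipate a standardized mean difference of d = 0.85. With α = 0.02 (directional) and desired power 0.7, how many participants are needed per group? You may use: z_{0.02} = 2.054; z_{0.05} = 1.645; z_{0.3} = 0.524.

n = 19 per group

For two independent groups with equal n: n = 2·((z_{α} + z_β) / d)².
z_{α} + z_β = 2.054 + 0.524 = 2.578.
n = 2 × (2.578 / 0.85)² = 2 × 3.033² = 2 × 9.20 = 18.4.
Round up to the next whole participant.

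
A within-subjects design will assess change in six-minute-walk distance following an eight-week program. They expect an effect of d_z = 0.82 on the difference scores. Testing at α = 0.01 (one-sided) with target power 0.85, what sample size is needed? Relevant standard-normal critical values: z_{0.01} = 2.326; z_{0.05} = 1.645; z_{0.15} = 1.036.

For a paired (one-sample on differences) test: n = ((z_{α} + z_β) / d)².
z_{α} + z_β = 2.326 + 1.036 = 3.362.
n = (3.362 / 0.82)² = 4.100² = 16.81.
Round up.

n = 17 pairs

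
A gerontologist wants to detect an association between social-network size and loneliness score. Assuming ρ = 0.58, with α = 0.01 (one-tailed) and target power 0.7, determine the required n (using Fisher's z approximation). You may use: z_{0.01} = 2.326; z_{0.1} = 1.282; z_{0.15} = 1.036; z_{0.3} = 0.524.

n = 22

Fisher's z: C = ½·ln((1+r)/(1−r)) = ½·ln(3.7619) = 0.6625.
n = ((z_{α} + z_β)/C)² + 3.
(2.326 + 0.524) / 0.6625 = 2.850 / 0.6625 = 4.302.
n = 4.302² + 3 = 18.51 + 3 = 21.5.
Round up.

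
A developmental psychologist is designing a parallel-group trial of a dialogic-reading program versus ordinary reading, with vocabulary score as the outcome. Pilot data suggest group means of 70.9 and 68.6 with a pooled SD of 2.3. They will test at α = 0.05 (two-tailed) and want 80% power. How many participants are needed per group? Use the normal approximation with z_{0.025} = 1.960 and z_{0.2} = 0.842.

n = 16 per group

Cohen's d = |M₁ − M₂| / SD_pooled = |70.9 − 68.6| / 2.3 = 2.3 / 2.3 = 1.000.
For two independent groups with equal n: n = 2·((z_{α/2} + z_β) / d)².
z_{α/2} + z_β = 1.960 + 0.842 = 2.802.
n = 2 × (2.802 / 1.000)² = 2 × 2.802² = 2 × 7.85 = 15.7.
Round up to the next whole participant.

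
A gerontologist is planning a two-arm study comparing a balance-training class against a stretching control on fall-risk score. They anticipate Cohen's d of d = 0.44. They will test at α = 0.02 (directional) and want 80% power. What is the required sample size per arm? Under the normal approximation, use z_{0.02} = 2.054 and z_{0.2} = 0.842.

n = 87 per group

For two independent groups with equal n: n = 2·((z_{α} + z_β) / d)².
z_{α} + z_β = 2.054 + 0.842 = 2.896.
n = 2 × (2.896 / 0.44)² = 2 × 6.582² = 2 × 43.32 = 86.6.
Round up to the next whole participant.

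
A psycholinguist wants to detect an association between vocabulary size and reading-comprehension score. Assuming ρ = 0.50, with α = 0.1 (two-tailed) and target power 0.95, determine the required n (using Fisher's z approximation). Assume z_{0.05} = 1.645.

Fisher's z: C = ½·ln((1+r)/(1−r)) = ½·ln(3.0000) = 0.5493.
n = ((z_{α/2} + z_β)/C)² + 3.
(1.645 + 1.645) / 0.5493 = 3.290 / 0.5493 = 5.989.
n = 5.989² + 3 = 35.87 + 3 = 38.9.
Round up.

n = 39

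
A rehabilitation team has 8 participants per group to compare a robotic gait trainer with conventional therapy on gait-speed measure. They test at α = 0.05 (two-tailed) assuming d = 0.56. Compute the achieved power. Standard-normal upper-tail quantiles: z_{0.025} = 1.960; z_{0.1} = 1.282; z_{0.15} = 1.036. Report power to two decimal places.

For two equal groups, power = Φ(d·√(n/2) − z_{α/2}).
d·√(n/2) = 0.56 × √(8/2) = 0.56 × 2.000 = 1.120.
z_β = 1.120 − 1.960 = -0.840.
Power = Φ(-0.840) = 0.200.

power ≈ 0.20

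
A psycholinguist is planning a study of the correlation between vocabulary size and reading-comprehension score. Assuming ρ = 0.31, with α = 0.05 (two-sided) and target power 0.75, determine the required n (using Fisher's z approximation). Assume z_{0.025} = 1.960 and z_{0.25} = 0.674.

Fisher's z: C = ½·ln((1+r)/(1−r)) = ½·ln(1.8986) = 0.3205.
n = ((z_{α/2} + z_β)/C)² + 3.
(1.960 + 0.674) / 0.3205 = 2.634 / 0.3205 = 8.218.
n = 8.218² + 3 = 67.54 + 3 = 70.5.
Round up.

n = 71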